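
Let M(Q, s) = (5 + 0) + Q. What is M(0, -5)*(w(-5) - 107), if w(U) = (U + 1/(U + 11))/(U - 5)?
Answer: -6391/12 ≈ -532.58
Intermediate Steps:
w(U) = (U + 1/(11 + U))/(-5 + U)
M(Q, s) = 5 + Q
M(0, -5)*(w(-5) - 107) = (5 + 0)*((1 + (-5)**2 + 11*(-5))/(-55 + (-5)**2 + 6*(-5)) - 107) = 5*((1 + 25 - 55)/(-55 + 25 - 30) - 107) = 5*(-29/(-60) - 107) = 5*(-1/60*(-29) - 107) = 5*(29/60 - 107) = 5*(-6391/60) = -6391/12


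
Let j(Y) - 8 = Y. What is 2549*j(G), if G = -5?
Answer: 7647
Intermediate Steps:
j(Y) = 8 + Y
2549*j(G) = 2549*(8 - 5) = 2549*3 = 7647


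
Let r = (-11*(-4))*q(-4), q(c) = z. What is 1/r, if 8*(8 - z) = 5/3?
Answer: 6/2057 ≈ 0.0029169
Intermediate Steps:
z = 187/24 (z = 8 - 5/(8*3) = 8 - ⅛*5/3 = 8 - 5/24 = 187/24 ≈ 7.7917)
q(c) = 187/24
r = 2057/6 (r = -11*(-4)*(187/24) = 44*(187/24) = 2057/6 ≈ 342.83)
1/r = 1/(2057/6) = 6/2057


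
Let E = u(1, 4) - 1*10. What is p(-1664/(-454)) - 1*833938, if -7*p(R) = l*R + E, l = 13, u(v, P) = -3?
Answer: -1325135347/1589 ≈ -8.3394e+5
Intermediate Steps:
E = -13 (E = -3 - 1*10 = -3 - 10 = -13)
p(R) = 13/7 - 13*R/7 (p(R) = -(13*R - 13)/7 = -(-13 + 13*R)/7 = 13/7 - 13*R/7)
p(-1664/(-454)) - 1*833938 = (13/7 - (-21632)/(7*(-454))) - 1*833938 = (13/7 - (-21632)*(-1)/(7*454)) - 833938 = (13/7 - 13/7*832/227) - 833938 = (13/7 - 10816/1589) - 833938 = -7865/1589 - 833938 = -1325135347/1589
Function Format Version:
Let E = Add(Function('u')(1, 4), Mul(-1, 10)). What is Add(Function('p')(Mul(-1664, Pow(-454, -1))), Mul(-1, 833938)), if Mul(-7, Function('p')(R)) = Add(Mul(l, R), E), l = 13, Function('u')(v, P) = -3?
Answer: Rational(-1325135347, 1589) ≈ -8.3394e+5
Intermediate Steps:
E = -13 (E = Add(-3, Mul(-1, 10)) = Add(-3, -10) = -13)
Function('p')(R) = Add(Rational(13, 7), Mul(Rational(-13, 7), R)) (Function('p')(R) = Mul(Rational(-1, 7), Add(Mul(13, R), -13)) = Mul(Rational(-1, 7), Add(-13, Mul(13, R))) = Add(Rational(13, 7), Mul(Rational(-13, 7), R)))
Add(Function('p')(Mul(-1664, Pow(-454, -1))), Mul(-1, 833938)) = Add(Add(Rational(13, 7), Mul(Rational(-13, 7), Mul(-1664, Pow(-454, -1)))), Mul(-1, 833938)) = Add(Add(Rational(13, 7), Mul(Rational(-13, 7), Mul(-1664, Rational(-1, 454)))), -833938) = Add(Add(Rational(13, 7), Mul(Rational(-13, 7), Rational(832, 227))), -833938) = Add(Add(Rational(13, 7), Rational(-10816, 1589)), -833938) = Add(Rational(-7865, 1589), -833938) = Rational(-1325135347, 1589)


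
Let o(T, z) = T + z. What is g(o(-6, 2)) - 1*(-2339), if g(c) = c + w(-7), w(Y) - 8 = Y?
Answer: 2336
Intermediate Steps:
w(Y) = 8 + Y
g(c) = 1 + c (g(c) = c + (8 - 7) = c + 1 = 1 + c)
g(o(-6, 2)) - 1*(-2339) = (1 + (-6 + 2)) - 1*(-2339) = (1 - 4) + 2339 = -3 + 2339 = 2336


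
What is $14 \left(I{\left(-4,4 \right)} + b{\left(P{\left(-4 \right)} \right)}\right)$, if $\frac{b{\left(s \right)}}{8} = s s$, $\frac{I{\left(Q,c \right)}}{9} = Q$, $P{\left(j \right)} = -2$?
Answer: $-56$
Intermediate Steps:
$I{\left(Q,c \right)} = 9 Q$
$b{\left(s \right)} = 8 s^{2}$ ($b{\left(s \right)} = 8 s s = 8 s^{2}$)
$14 \left(I{\left(-4,4 \right)} + b{\left(P{\left(-4 \right)} \right)}\right) = 14 \left(9 \left(-4\right) + 8 \left(-2\right)^{2}\right) = 14 \left(-36 + 8 \cdot 4\right) = 14 \left(-36 + 32\right) = 14 \left(-4\right) = -56$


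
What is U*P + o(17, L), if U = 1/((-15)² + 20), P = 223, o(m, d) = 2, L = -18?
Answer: 713/245 ≈ 2.9102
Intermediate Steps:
U = 1/245 (U = 1/(225 + 20) = 1/245 ≈ 0.0040816)
U*P + o(17, L) = (1/245)*223 + 2 = 223/245 + 2 = 713/245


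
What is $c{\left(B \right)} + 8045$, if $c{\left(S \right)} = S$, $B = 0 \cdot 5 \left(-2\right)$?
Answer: $8045$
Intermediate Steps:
$B = 0$ ($B = 0 \left(-2\right) = 0$)
$c{\left(B \right)} + 8045 = 0 + 8045 = 8045$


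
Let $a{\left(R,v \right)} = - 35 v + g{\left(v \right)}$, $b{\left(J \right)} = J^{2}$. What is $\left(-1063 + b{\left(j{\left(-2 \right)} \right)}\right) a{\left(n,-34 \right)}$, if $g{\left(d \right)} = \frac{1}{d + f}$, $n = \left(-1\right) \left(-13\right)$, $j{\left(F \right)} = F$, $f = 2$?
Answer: $- \frac{40325661}{32} \approx -1.2602 \cdot 10^{6}$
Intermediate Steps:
$n = 13$
$g{\left(d \right)} = \frac{1}{2 + d}$ ($g{\left(d \right)} = \frac{1}{d + 2} = \frac{1}{2 + d}$)
$a{\left(R,v \right)} = \frac{1}{2 + v} - 35 v$ ($a{\left(R,v \right)} = - 35 v + \frac{1}{2 + v} = \frac{1}{2 + v} - 35 v$)
$\left(-1063 + b{\left(j{\left(-2 \right)} \right)}\right) a{\left(n,-34 \right)} = \left(-1063 + \left(-2\right)^{2}\right) \frac{1 - - 1190 \left(2 - 34\right)}{2 - 34} = \left(-1063 + 4\right) \frac{1 - \left(-1190\right) \left(-32\right)}{-32} = - 1059 \left(- \frac{1 - 38080}{32}\right) = - 1059 \left(\left(- \frac{1}{32}\right) \left(-38079\right)\right) = \left(-1059\right) \frac{38079}{32} = - \frac{40325661}{32}$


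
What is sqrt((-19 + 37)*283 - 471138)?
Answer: 2*I*sqrt(116511) ≈ 682.67*I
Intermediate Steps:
sqrt((-19 + 37)*283 - 471138) = sqrt(18*283 - 471138) = sqrt(5094 - 471138) = sqrt(-466044) = 2*I*sqrt(116511)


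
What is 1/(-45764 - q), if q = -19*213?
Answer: -1/41717 ≈ -2.3971e-5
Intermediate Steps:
q = -4047
1/(-45764 - q) = 1/(-45764 - 1*(-4047)) = 1/(-45764 + 4047) = 1/(-41717) = -1/41717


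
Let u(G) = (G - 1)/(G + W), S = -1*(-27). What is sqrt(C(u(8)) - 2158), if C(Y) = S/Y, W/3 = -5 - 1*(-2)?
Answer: I*sqrt(105931)/7 ≈ 46.496*I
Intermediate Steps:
W = -9 (W = 3*(-5 - 1*(-2)) = 3*(-5 + 2) = 3*(-3) = -9)
S = 27
u(G) = (-1 + G)/(-9 + G) (u(G) = (G - 1)/(G - 9) = (-1 + G)/(-9 + G))
C(Y) = 27/Y
sqrt(C(u(8)) - 2158) = sqrt(27/(((-1 + 8)/(-9 + 8))) - 2158) = sqrt(27/((7/(-1))) - 2158) = sqrt(27/((-1*7)) - 2158) = sqrt(27/(-7) - 2158) = sqrt(27*(-1/7) - 2158) = sqrt(-27/7 - 2158) = sqrt(-15133/7) = I*sqrt(105931)/7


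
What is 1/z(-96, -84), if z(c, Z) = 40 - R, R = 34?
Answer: 1/6 ≈ 0.16667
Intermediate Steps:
z(c, Z) = 6 (z(c, Z) = 40 - 1*34 = 40 - 34 = 6)
1/z(-96, -84) = 1/6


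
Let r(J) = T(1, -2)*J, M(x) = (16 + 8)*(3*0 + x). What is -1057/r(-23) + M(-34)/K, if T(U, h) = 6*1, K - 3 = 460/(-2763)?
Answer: -302860651/1080402 ≈ -280.32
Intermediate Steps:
K = 7829/2763 (K = 3 + 460/(-2763) = 3 + 460*(-1/2763) = 3 - 460/2763 = 7829/2763 ≈ 2.8335)
T(U, h) = 6
M(x) = 24*x (M(x) = 24*(0 + x) = 24*x)
r(J) = 6*J
-1057/r(-23) + M(-34)/K = -1057/(6*(-23)) + (24*(-34))/(7829/2763) = -1057/(-138) - 816*2763/7829 = -1057*(-1/138) - 2254608/7829 = 1057/138 - 2254608/7829 = -302860651/1080402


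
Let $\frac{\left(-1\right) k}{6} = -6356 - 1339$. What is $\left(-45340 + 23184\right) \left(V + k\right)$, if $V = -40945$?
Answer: $-115765100$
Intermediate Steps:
$k = 46170$ ($k = - 6 \left(-6356 - 1339\right) = \left(-6\right) \left(-7695\right) = 46170$)
$\left(-45340 + 23184\right) \left(V + k\right) = \left(-45340 + 23184\right) \left(-40945 + 46170\right) = \left(-22156\right) 5225 = -115765100$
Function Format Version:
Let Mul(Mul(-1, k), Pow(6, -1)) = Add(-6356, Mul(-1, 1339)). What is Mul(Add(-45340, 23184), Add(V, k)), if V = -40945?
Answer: -115765100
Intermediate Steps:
k = 46170 (k = Mul(-6, Add(-6356, Mul(-1, 1339))) = Mul(-6, Add(-6356, -1339)) = Mul(-6, -7695) = 46170)
Mul(Add(-45340, 23184), Add(V, k)) = Mul(Add(-45340, 23184), Add(-40945, 46170)) = Mul(-22156, 5225) = -115765100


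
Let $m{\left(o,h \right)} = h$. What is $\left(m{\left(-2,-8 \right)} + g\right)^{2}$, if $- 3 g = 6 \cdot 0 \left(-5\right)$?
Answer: $64$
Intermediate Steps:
$g = 0$ ($g = - \frac{6 \cdot 0 \left(-5\right)}{3} = - \frac{0 \left(-5\right)}{3} = \left(- \frac{1}{3}\right) 0 = 0$)
$\left(m{\left(-2,-8 \right)} + g\right)^{2} = \left(-8 + 0\right)^{2} = \left(-8\right)^{2} = 64$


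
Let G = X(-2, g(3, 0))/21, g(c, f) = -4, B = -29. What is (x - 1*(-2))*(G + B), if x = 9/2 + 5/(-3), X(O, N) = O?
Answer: -17719/126 ≈ -140.63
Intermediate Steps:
G = -2/21 ≈ -0.095238
x = 17/6 (x = 9*(½) + 5*(-⅓) = 9/2 - 5/3 = 17/6 ≈ 2.8333)
(x - 1*(-2))*(G + B) = (17/6 - 1*(-2))*(-2/21 - 29) = (17/6 + 2)*(-611/21) = (29/6)*(-611/21) = -17719/126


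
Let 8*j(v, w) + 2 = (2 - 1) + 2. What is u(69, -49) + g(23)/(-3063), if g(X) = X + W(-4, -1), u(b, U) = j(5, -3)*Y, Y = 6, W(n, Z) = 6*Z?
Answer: 9121/12252 ≈ 0.74445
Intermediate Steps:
j(v, w) = ⅛ (j(v, w) = -¼ + ((2 - 1) + 2)/8 = -¼ + (1 + 2)/8 = -¼ + (⅛)*3 = -¼ + 3/8 = ⅛)
u(b, U) = ¾ (u(b, U) = (⅛)*6 = ¾)
g(X) = -6 + X (g(X) = X + 6*(-1) = X - 6 = -6 + X)
u(69, -49) + g(23)/(-3063) = ¾ + (-6 + 23)/(-3063) = ¾ + 17*(-1/3063) = ¾ - 17/3063 = 9121/12252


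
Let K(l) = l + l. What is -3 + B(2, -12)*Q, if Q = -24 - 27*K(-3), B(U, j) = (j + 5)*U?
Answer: -1935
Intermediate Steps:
K(l) = 2*l
B(U, j) = U*(5 + j) (B(U, j) = (5 + j)*U = U*(5 + j))
Q = 138 (Q = -24 - 54*(-3) = -24 - 27*(-6) = -24 + 162 = 138)
-3 + B(2, -12)*Q = -3 + (2*(5 - 12))*138 = -3 + (2*(-7))*138 = -3 - 14*138 = -3 - 1932 = -1935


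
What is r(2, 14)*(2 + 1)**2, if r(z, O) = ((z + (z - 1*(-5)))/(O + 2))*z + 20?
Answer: 1521/8 ≈ 190.13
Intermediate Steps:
r(z, O) = 20 + z*(5 + 2*z)/(2 + O) (r(z, O) = ((z + (z + 5))/(2 + O))*z + 20 = ((z + (5 + z))/(2 + O))*z + 20 = ((5 + 2*z)/(2 + O))*z + 20 = z*(5 + 2*z)/(2 + O) + 20 = 20 + z*(5 + 2*z)/(2 + O))
r(2, 14)*(2 + 1)**2 = ((40 + 2*2**2 + 5*2 + 20*14)/(2 + 14))*(2 + 1)**2 = ((40 + 2*4 + 10 + 280)/16)*3**2 = ((40 + 8 + 10 + 280)/16)*9 = ((1/16)*338)*9 = (169/8)*9 = 1521/8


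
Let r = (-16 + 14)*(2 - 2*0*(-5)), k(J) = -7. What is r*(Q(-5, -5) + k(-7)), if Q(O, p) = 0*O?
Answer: 28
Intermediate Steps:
Q(O, p) = 0
r = -4 (r = -2*(2 + 0*(-5)) = -2*(2 + 0) = -2*2 = -4)
r*(Q(-5, -5) + k(-7)) = -4*(0 - 7) = -4*(-7) = 28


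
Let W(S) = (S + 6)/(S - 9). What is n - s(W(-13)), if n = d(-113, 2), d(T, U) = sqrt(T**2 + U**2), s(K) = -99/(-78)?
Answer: -33/26 + sqrt(12773) ≈ 111.75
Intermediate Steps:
W(S) = (6 + S)/(-9 + S)
s(K) = 33/26 (s(K) = -99*(-1/78) = 33/26)
n = sqrt(12773) (n = sqrt((-113)**2 + 2**2) = sqrt(12769 + 4) = sqrt(12773) ≈ 113.02)
n - s(W(-13)) = sqrt(12773) - 1*33/26 = sqrt(12773) - 33/26 = -33/26 + sqrt(12773)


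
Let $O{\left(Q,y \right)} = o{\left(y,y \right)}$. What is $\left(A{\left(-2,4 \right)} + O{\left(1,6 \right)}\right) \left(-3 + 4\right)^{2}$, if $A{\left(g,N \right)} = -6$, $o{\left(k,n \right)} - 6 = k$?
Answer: $6$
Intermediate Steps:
$o{\left(k,n \right)} = 6 + k$
$O{\left(Q,y \right)} = 6 + y$
$\left(A{\left(-2,4 \right)} + O{\left(1,6 \right)}\right) \left(-3 + 4\right)^{2} = \left(-6 + \left(6 + 6\right)\right) \left(-3 + 4\right)^{2} = \left(-6 + 12\right) 1^{2} = 6 \cdot 1 = 6$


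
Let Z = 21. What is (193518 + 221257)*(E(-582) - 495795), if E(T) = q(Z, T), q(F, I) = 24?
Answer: -205633416525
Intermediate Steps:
E(T) = 24
(193518 + 221257)*(E(-582) - 495795) = (193518 + 221257)*(24 - 495795) = 414775*(-495771) = -205633416525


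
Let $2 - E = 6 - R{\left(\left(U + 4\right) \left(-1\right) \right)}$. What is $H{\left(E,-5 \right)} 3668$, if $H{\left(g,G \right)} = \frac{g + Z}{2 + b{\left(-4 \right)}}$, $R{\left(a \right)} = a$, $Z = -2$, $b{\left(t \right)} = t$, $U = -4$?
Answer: $11004$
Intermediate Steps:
$E = -4$ ($E = 2 - \left(6 - \left(-4 + 4\right) \left(-1\right)\right) = 2 - \left(6 - 0 \left(-1\right)\right) = 2 - \left(6 - 0\right) = 2 - \left(6 + 0\right) = 2 - 6 = -4$)
$H{\left(g,G \right)} = 1 - \frac{g}{2}$ ($H{\left(g,G \right)} = \frac{g - 2}{2 - 4} = \frac{-2 + g}{-2} = \left(-2 + g\right) \left(- \frac{1}{2}\right) = 1 - \frac{g}{2}$)
$H{\left(E,-5 \right)} 3668 = \left(1 - -2\right) 3668 = \left(1 + 2\right) 3668 = 3 \cdot 3668 = 11004$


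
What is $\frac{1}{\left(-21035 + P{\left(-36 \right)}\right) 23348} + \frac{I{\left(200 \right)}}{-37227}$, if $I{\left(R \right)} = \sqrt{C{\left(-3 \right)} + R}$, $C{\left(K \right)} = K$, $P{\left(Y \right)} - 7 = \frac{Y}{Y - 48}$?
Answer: $- \frac{7}{3436662164} - \frac{\sqrt{197}}{37227} \approx -0.00037703$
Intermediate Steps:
$P{\left(Y \right)} = 7 + \frac{Y}{-48 + Y}$ ($P{\left(Y \right)} = 7 + \frac{Y}{Y - 48} = 7 + \frac{Y}{-48 + Y}$)
$I{\left(R \right)} = \sqrt{-3 + R}$
$\frac{1}{\left(-21035 + P{\left(-36 \right)}\right) 23348} + \frac{I{\left(200 \right)}}{-37227} = \frac{1}{\left(-21035 + \frac{8 \left(-42 - 36\right)}{-48 - 36}\right) 23348} + \frac{\sqrt{-3 + 200}}{-37227} = \frac{1}{-21035 + 8 \frac{1}{-84} \left(-78\right)} \frac{1}{23348} + \sqrt{197} \left(- \frac{1}{37227}\right) = \frac{1}{-21035 + 8 \left(- \frac{1}{84}\right) \left(-78\right)} \frac{1}{23348} - \frac{\sqrt{197}}{37227} = \frac{1}{-21035 + \frac{52}{7}} \cdot \frac{1}{23348} - \frac{\sqrt{197}}{37227} = \frac{1}{- \frac{147193}{7}} \cdot \frac{1}{23348} - \frac{\sqrt{197}}{37227} = \left(- \frac{7}{147193}\right) \frac{1}{23348} - \frac{\sqrt{197}}{37227} = - \frac{7}{3436662164} - \frac{\sqrt{197}}{37227}$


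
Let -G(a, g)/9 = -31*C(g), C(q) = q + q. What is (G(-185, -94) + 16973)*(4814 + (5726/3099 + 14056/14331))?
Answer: -49606569637888/290273 ≈ -1.7090e+8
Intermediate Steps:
C(q) = 2*q
G(a, g) = 558*g (G(a, g) = -(-279)*2*g = -(-558)*g = 558*g)
(G(-185, -94) + 16973)*(4814 + (5726/3099 + 14056/14331)) = (558*(-94) + 16973)*(4814 + (5726/3099 + 14056/14331)) = (-52452 + 16973)*(4814 + (5726*(1/3099) + 14056*(1/14331))) = -35479*(4814 + (5726/3099 + 14056/14331)) = -35479*(4814 + 13957650/4934641) = -35479*23769319424/4934641 = -49606569637888/290273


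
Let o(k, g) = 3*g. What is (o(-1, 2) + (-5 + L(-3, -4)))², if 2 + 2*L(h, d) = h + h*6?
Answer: 441/4 ≈ 110.25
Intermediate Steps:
L(h, d) = -1 + 7*h/2 (L(h, d) = -1 + (h + h*6)/2 = -1 + (h + 6*h)/2 = -1 + (7*h)/2 = -1 + 7*h/2)
(o(-1, 2) + (-5 + L(-3, -4)))² = (3*2 + (-5 + (-1 + (7/2)*(-3))))² = (6 + (-5 + (-1 - 21/2)))² = (6 + (-5 - 23/2))² = (6 - 33/2)² = (-21/2)² = 441/4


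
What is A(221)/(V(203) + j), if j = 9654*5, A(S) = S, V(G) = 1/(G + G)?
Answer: 89726/19597621 ≈ 0.0045784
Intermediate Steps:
V(G) = 1/(2*G)
j = 48270
A(221)/(V(203) + j) = 221/((½)/203 + 48270) = 221/((½)*(1/203) + 48270) = 221/(1/406 + 48270) = 221/(19597621/406) = 221*(406/19597621) = 89726/19597621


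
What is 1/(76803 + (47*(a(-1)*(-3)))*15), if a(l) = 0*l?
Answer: 1/76803 ≈ 1.3020e-5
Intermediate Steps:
a(l) = 0
1/(76803 + (47*(a(-1)*(-3)))*15) = 1/(76803 + (47*(0*(-3)))*15) = 1/(76803 + (47*0)*15) = 1/(76803 + 0*15) = 1/(76803 + 0) = 1/76803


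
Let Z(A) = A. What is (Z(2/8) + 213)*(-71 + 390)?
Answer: 272107/4 ≈ 68027.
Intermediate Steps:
(Z(2/8) + 213)*(-71 + 390) = (2/8 + 213)*(-71 + 390) = (2*(⅛) + 213)*319 = (¼ + 213)*319 = (853/4)*319 = 272107/4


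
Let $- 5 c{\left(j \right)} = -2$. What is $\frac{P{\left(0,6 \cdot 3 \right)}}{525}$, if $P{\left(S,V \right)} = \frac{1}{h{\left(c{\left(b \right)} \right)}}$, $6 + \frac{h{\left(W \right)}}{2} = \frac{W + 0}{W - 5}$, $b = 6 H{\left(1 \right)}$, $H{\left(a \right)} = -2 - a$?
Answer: $- \frac{23}{147000} \approx -0.00015646$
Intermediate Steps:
$b = -18$ ($b = 6 \left(-2 - 1\right) = 6 \left(-3\right) = -18$)
$c{\left(j \right)} = \frac{2}{5}$ ($c{\left(j \right)} = \left(- \frac{1}{5}\right) \left(-2\right) = \frac{2}{5}$)
$h{\left(W \right)} = -12 + \frac{2 W}{-5 + W}$ ($h{\left(W \right)} = -12 + 2 \frac{W + 0}{W - 5} = -12 + 2 \frac{W}{-5 + W} = -12 + \frac{2 W}{-5 + W}$)
$P{\left(S,V \right)} = - \frac{23}{280}$ ($P{\left(S,V \right)} = \frac{1}{10 \frac{1}{-5 + \frac{2}{5}} \left(6 - \frac{2}{5}\right)} = \frac{1}{10 \frac{1}{- \frac{23}{5}} \left(6 - \frac{2}{5}\right)} = \frac{1}{10 \left(- \frac{5}{23}\right) \frac{28}{5}} = \frac{1}{- \frac{280}{23}} = - \frac{23}{280}$)
$\frac{P{\left(0,6 \cdot 3 \right)}}{525} = - \frac{23}{280 \cdot 525} = \left(- \frac{23}{280}\right) \frac{1}{525} = - \frac{23}{147000}$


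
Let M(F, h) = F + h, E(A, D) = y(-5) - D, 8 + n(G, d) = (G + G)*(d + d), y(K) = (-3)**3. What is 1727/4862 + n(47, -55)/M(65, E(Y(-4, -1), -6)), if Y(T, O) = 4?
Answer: -1141727/4862 ≈ -234.83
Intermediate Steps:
y(K) = -27
n(G, d) = -8 + 4*G*d (n(G, d) = -8 + (G + G)*(d + d) = -8 + (2*G)*(2*d) = -8 + 4*G*d)
E(A, D) = -27 - D
1727/4862 + n(47, -55)/M(65, E(Y(-4, -1), -6)) = 1727/4862 + (-8 + 4*47*(-55))/(65 + (-27 - 1*(-6))) = 1727*(1/4862) + (-8 - 10340)/(65 + (-27 + 6)) = 157/442 - 10348/(65 - 21) = 157/442 - 10348/44 = 157/442 - 10348*1/44 = 157/442 - 2587/11 = -1141727/4862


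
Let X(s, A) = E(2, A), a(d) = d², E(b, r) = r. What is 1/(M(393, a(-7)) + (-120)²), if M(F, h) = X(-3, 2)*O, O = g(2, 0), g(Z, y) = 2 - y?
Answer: 1/14404 ≈ 6.9425e-5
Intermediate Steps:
O = 2 (O = 2 - 1*0 = 2 + 0 = 2)
X(s, A) = A
M(F, h) = 4 (M(F, h) = 2*2 = 4)
1/(M(393, a(-7)) + (-120)²) = 1/(4 + (-120)²) = 1/(4 + 14400) = 1/14404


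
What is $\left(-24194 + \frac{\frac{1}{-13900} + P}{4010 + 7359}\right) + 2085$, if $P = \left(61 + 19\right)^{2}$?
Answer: $- \frac{3493776411901}{158029100} \approx -22108.0$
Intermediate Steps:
$P = 6400$ ($P = 80^{2} = 6400$)
$\left(-24194 + \frac{\frac{1}{-13900} + P}{4010 + 7359}\right) + 2085 = \left(-24194 + \frac{\frac{1}{-13900} + 6400}{4010 + 7359}\right) + 2085 = \left(-24194 + \frac{- \frac{1}{13900} + 6400}{11369}\right) + 2085 = \left(-24194 + \frac{88959999}{13900} \cdot \frac{1}{11369}\right) + 2085 = \left(-24194 + \frac{88959999}{158029100}\right) + 2085 = - \frac{3823267085401}{158029100} + 2085 = - \frac{3493776411901}{158029100}$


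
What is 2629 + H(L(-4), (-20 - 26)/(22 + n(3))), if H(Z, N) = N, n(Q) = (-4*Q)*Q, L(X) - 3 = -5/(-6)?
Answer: 18426/7 ≈ 2632.3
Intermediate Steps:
L(X) = 23/6 (L(X) = 3 - 5/(-6) = 3 - 5*(-⅙) = 3 + ⅚ = 23/6)
n(Q) = -4*Q²
2629 + H(L(-4), (-20 - 26)/(22 + n(3))) = 2629 + (-20 - 26)/(22 - 4*3²) = 2629 - 46/(22 - 4*9) = 2629 - 46/(22 - 36) = 2629 - 46/(-14) = 2629 - 46*(-1/14) = 2629 + 23/7 = 18426/7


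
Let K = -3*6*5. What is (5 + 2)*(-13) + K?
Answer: -181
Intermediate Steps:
K = -90 (K = -18*5 = -90)
(5 + 2)*(-13) + K = (5 + 2)*(-13) - 90 = 7*(-13) - 90 = -91 - 90 = -181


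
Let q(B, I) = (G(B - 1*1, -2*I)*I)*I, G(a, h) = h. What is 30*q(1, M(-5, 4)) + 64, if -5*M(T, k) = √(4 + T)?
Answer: 64 - 12*I/25 ≈ 64.0 - 0.48*I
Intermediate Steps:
M(T, k) = -√(4 + T)/5
q(B, I) = -2*I³ (q(B, I) = ((-2*I)*I)*I = (-2*I²)*I = -2*I³)
30*q(1, M(-5, 4)) + 64 = 30*(-2*(-(4 - 5)^(3/2)/125)) + 64 = 30*(-2*I/125) + 64 = -12*I/25 + 64 = 64 - 12*I/25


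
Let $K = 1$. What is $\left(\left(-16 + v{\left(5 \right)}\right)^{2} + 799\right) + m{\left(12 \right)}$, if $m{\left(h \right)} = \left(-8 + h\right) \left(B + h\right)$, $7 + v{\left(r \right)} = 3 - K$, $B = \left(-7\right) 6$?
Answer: $1120$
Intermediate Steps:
$B = -42$
$v{\left(r \right)} = -5$ ($v{\left(r \right)} = -7 + \left(3 - 1\right) = -7 + 2 = -5$)
$m{\left(h \right)} = \left(-42 + h\right) \left(-8 + h\right)$ ($m{\left(h \right)} = \left(-8 + h\right) \left(-42 + h\right) = \left(-42 + h\right) \left(-8 + h\right)$)
$\left(\left(-16 + v{\left(5 \right)}\right)^{2} + 799\right) + m{\left(12 \right)} = \left(\left(-16 - 5\right)^{2} + 799\right) + \left(336 + 12^{2} - 600\right) = \left(\left(-21\right)^{2} + 799\right) + \left(336 + 144 - 600\right) = \left(441 + 799\right) - 120 = 1240 - 120 = 1120$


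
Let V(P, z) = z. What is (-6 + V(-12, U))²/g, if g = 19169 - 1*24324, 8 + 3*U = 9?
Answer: -289/46395 ≈ -0.0062291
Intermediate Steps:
U = ⅓ (U = -8/3 + (⅓)*9 = -8/3 + 3 = ⅓ ≈ 0.33333)
g = -5155 (g = 19169 - 24324 = -5155)
(-6 + V(-12, U))²/g = (-6 + ⅓)²/(-5155) = (-17/3)²*(-1/5155) = (289/9)*(-1/5155) = -289/46395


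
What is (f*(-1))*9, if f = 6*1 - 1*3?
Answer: -27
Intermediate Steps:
f = 3 (f = 6 - 3 = 3)
(f*(-1))*9 = (3*(-1))*9 = -3*9 = -27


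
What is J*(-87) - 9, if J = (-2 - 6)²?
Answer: -5577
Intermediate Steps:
J = 64 (J = (-8)² = 64)
J*(-87) - 9 = 64*(-87) - 9 = -5568 - 9 = -5577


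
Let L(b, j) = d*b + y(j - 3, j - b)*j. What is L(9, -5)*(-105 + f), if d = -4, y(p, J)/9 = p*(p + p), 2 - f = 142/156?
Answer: 7829430/13 ≈ 6.0226e+5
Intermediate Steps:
f = 85/78 (f = 2 - 142/156 = 2 - 1*71/78 = 2 - 71/78 = 85/78 ≈ 1.0897)
y(p, J) = 18*p**2 (y(p, J) = 9*(p*(p + p)) = 9*(p*(2*p)) = 9*(2*p**2) = 18*p**2)
L(b, j) = -4*b + 18*j*(-3 + j)**2 (L(b, j) = -4*b + (18*(j - 3)**2)*j = -4*b + (18*(-3 + j)**2)*j = -4*b + 18*j*(-3 + j)**2)
L(9, -5)*(-105 + f) = (-4*9 + 18*(-5)*(-3 - 5)**2)*(-105 + 85/78) = (-36 + 18*(-5)*(-8)**2)*(-8105/78) = (-36 + 18*(-5)*64)*(-8105/78) = (-36 - 5760)*(-8105/78) = -5796*(-8105/78) = 7829430/13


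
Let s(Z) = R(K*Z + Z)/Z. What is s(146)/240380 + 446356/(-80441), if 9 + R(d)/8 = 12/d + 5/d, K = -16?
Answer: -4288316708763007/772827869953650 ≈ -5.5489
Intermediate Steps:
R(d) = -72 + 136/d (R(d) = -72 + 8*(12/d + 5/d) = -72 + 8*(17/d) = -72 + 136/d)
s(Z) = (-72 - 136/(15*Z))/Z (s(Z) = (-72 + 136/(-16*Z + Z))/Z = (-72 + 136/((-15*Z)))/Z = (-72 + 136*(-1/(15*Z)))/Z = (-72 - 136/(15*Z))/Z)
s(146)/240380 + 446356/(-80441) = ((8/15)*(-17 - 135*146)/146²)/240380 + 446356/(-80441) = ((8/15)*(1/21316)*(-17 - 19710))*(1/240380) + 446356*(-1/80441) = ((8/15)*(1/21316)*(-19727))*(1/240380) - 446356/80441 = -39454/79935*1/240380 - 446356/80441 = -19727/9607387650 - 446356/80441 = -4288316708763007/772827869953650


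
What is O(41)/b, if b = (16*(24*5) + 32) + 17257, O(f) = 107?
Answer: 107/19209 ≈ 0.0055703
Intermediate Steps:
b = 19209 (b = (16*120 + 32) + 17257 = (1920 + 32) + 17257 = 1952 + 17257 = 19209)
O(41)/b = 107/19209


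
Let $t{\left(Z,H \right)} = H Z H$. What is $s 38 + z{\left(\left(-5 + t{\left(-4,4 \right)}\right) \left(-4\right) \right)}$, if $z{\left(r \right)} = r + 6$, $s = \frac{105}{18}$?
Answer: $\frac{1511}{3} \approx 503.67$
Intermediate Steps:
$t{\left(Z,H \right)} = Z H^{2}$ ($t{\left(Z,H \right)} = H H Z = Z H^{2}$)
$s = \frac{35}{6}$ ($s = 105 \cdot \frac{1}{18} = \frac{35}{6} \approx 5.8333$)
$z{\left(r \right)} = 6 + r$
$s 38 + z{\left(\left(-5 + t{\left(-4,4 \right)}\right) \left(-4\right) \right)} = \frac{35}{6} \cdot 38 + \left(6 + \left(-5 - 4 \cdot 4^{2}\right) \left(-4\right)\right) = \frac{665}{3} + \left(6 + \left(-5 - 64\right) \left(-4\right)\right) = \frac{665}{3} + \left(6 - -276\right) = \frac{665}{3} + \left(6 + 276\right) = \frac{665}{3} + 282 = \frac{1511}{3}$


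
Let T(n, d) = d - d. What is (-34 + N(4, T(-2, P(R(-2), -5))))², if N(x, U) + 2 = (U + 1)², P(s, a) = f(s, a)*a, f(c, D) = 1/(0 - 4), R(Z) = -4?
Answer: 1225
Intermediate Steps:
f(c, D) = -¼ (f(c, D) = 1/(-4) = -¼)
P(s, a) = -a/4
T(n, d) = 0
N(x, U) = -2 + (1 + U)² (N(x, U) = -2 + (U + 1)² = -2 + (1 + U)²)
(-34 + N(4, T(-2, P(R(-2), -5))))² = (-34 + (-2 + (1 + 0)²))² = (-34 + (-2 + 1²))² = (-34 + (-2 + 1))² = (-34 - 1)² = (-35)² = 1225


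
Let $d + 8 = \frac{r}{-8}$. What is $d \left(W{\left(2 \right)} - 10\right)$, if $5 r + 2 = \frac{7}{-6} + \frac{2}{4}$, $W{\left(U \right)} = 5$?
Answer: $\frac{119}{3} \approx 39.667$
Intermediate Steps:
$r = - \frac{8}{15}$ ($r = - \frac{2}{5} + \frac{\frac{7}{-6} + \frac{2}{4}}{5} = - \frac{2}{5} + \frac{7 \left(- \frac{1}{6}\right) + 2 \cdot \frac{1}{4}}{5} = - \frac{2}{5} + \frac{- \frac{7}{6} + \frac{1}{2}}{5} = - \frac{2}{5} + \frac{1}{5} \left(- \frac{2}{3}\right) = - \frac{2}{5} - \frac{2}{15} = - \frac{8}{15} \approx -0.53333$)
$d = - \frac{119}{15}$ ($d = -8 - \frac{8}{15 \left(-8\right)} = -8 - - \frac{1}{15} = -8 + \frac{1}{15} = - \frac{119}{15} \approx -7.9333$)
$d \left(W{\left(2 \right)} - 10\right) = - \frac{119 \left(5 - 10\right)}{15} = \left(- \frac{119}{15}\right) \left(-5\right) = \frac{119}{3}$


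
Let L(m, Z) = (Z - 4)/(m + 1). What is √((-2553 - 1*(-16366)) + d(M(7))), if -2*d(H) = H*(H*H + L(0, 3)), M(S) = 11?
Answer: √13153 ≈ 114.69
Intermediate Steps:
L(m, Z) = (-4 + Z)/(1 + m)
d(H) = -H*(-1 + H²)/2 (d(H) = -H*(H*H + (-4 + 3)/(1 + 0))/2 = -H*(H² - 1/1)/2 = -H*(H² + 1*(-1))/2 = -H*(H² - 1)/2 = -H*(-1 + H²)/2)
√((-2553 - 1*(-16366)) + d(M(7))) = √((-2553 - 1*(-16366)) + (½)*11*(1 - 1*11²)) = √((-2553 + 16366) + (½)*11*(1 - 1*121)) = √(13813 + (½)*11*(1 - 121)) = √(13813 + (½)*11*(-120)) = √(13813 - 660) = √13153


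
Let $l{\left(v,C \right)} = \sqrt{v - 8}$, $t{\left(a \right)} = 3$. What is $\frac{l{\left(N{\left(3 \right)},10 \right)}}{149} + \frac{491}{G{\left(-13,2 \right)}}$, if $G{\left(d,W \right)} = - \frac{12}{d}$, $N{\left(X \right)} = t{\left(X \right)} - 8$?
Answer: $\frac{6383}{12} + \frac{i \sqrt{13}}{149} \approx 531.92 + 0.024198 i$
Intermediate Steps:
$N{\left(X \right)} = -5$ ($N{\left(X \right)} = 3 - 8 = -5$)
$l{\left(v,C \right)} = \sqrt{-8 + v}$
$\frac{l{\left(N{\left(3 \right)},10 \right)}}{149} + \frac{491}{G{\left(-13,2 \right)}} = \frac{\sqrt{-8 - 5}}{149} + \frac{491}{\left(-12\right) \frac{1}{-13}} = \sqrt{-13} \cdot \frac{1}{149} + \frac{491}{\left(-12\right) \left(- \frac{1}{13}\right)} = i \sqrt{13} \cdot \frac{1}{149} + \frac{491}{\frac{12}{13}} = \frac{i \sqrt{13}}{149} + 491 \cdot \frac{13}{12} = \frac{i \sqrt{13}}{149} + \frac{6383}{12} = \frac{6383}{12} + \frac{i \sqrt{13}}{149}$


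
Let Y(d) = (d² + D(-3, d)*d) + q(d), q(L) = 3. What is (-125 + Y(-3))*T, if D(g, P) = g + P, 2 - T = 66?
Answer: 6080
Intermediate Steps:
T = -64 (T = 2 - 1*66 = 2 - 66 = -64)
D(g, P) = P + g
Y(d) = 3 + d² + d*(-3 + d) (Y(d) = (d² + (d - 3)*d) + 3 = (d² + (-3 + d)*d) + 3 = (d² + d*(-3 + d)) + 3 = 3 + d² + d*(-3 + d))
(-125 + Y(-3))*T = (-125 + (3 + (-3)² - 3*(-3 - 3)))*(-64) = (-125 + (3 + 9 - 3*(-6)))*(-64) = (-125 + (3 + 9 + 18))*(-64) = (-125 + 30)*(-64) = -95*(-64) = 6080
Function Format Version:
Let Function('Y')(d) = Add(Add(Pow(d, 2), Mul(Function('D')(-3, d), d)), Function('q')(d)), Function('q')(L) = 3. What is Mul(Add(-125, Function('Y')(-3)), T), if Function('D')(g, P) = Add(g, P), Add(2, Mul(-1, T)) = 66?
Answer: 6080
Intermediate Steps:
T = -64 (T = Add(2, Mul(-1, 66)) = Add(2, -66) = -64)
Function('D')(g, P) = Add(P, g)
Function('Y')(d) = Add(3, Pow(d, 2), Mul(d, Add(-3, d))) (Function('Y')(d) = Add(Add(Pow(d, 2), Mul(Add(d, -3), d)), 3) = Add(Add(Pow(d, 2), Mul(Add(-3, d), d)), 3) = Add(Add(Pow(d, 2), Mul(d, Add(-3, d))), 3) = Add(3, Pow(d, 2), Mul(d, Add(-3, d))))
Mul(Add(-125, Function('Y')(-3)), T) = Mul(Add(-125, Add(3, Pow(-3, 2), Mul(-3, Add(-3, -3)))), -64) = Mul(Add(-125, Add(3, 9, Mul(-3, -6))), -64) = Mul(Add(-125, Add(3, 9, 18)), -64) = Mul(Add(-125, 30), -64) = Mul(-95, -64) = 6080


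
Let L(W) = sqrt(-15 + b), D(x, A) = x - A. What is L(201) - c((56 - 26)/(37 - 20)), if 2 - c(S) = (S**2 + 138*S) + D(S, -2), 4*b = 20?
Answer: 71790/289 + I*sqrt(10) ≈ 248.41 + 3.1623*I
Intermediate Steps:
b = 5 (b = (1/4)*20 = 5)
c(S) = -S**2 - 139*S (c(S) = 2 - ((S**2 + 138*S) + (S - 1*(-2))) = 2 - ((S**2 + 138*S) + (S + 2)) = 2 - ((S**2 + 138*S) + (2 + S)) = 2 - (2 + S**2 + 139*S) = 2 + (-2 - S**2 - 139*S) = -S**2 - 139*S)
L(W) = I*sqrt(10) (L(W) = sqrt(-15 + 5) = sqrt(-10) = I*sqrt(10))
L(201) - c((56 - 26)/(37 - 20)) = I*sqrt(10) - (56 - 26)/(37 - 20)*(-139 - (56 - 26)/(37 - 20)) = I*sqrt(10) - 30/17*(-139 - 30/17) = I*sqrt(10) - 30*(1/17)*(-139 - 30/17) = I*sqrt(10) - 30*(-139 - 1*30/17)/17 = I*sqrt(10) - 30*(-139 - 30/17)/17 = I*sqrt(10) - 30*(-2393)/(17*17) = I*sqrt(10) - 1*(-71790/289) = I*sqrt(10) + 71790/289 = 71790/289 + I*sqrt(10)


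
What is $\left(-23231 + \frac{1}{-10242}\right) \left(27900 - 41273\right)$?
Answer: $\frac{3181863338819}{10242} \approx 3.1067 \cdot 10^{8}$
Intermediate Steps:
$\left(-23231 + \frac{1}{-10242}\right) \left(27900 - 41273\right) = \left(-23231 - \frac{1}{10242}\right) \left(-13373\right) = \left(- \frac{237931903}{10242}\right) \left(-13373\right) = \frac{3181863338819}{10242}$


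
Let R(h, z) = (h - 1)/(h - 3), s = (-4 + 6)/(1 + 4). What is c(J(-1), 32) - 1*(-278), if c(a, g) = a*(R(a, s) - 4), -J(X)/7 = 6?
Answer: 6088/15 ≈ 405.87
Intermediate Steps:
s = ⅖ (s = 2/5 = 2*(⅕) = ⅖ ≈ 0.40000)
R(h, z) = (-1 + h)/(-3 + h)
J(X) = -42 (J(X) = -7*6 = -42)
c(a, g) = a*(-4 + (-1 + a)/(-3 + a)) (c(a, g) = a*((-1 + a)/(-3 + a) - 4) = a*(-4 + (-1 + a)/(-3 + a)))
c(J(-1), 32) - 1*(-278) = -42*(11 - 3*(-42))/(-3 - 42) - 1*(-278) = -42*(11 + 126)/(-45) + 278 = -42*(-1/45)*137 + 278 = 1918/15 + 278 = 6088/15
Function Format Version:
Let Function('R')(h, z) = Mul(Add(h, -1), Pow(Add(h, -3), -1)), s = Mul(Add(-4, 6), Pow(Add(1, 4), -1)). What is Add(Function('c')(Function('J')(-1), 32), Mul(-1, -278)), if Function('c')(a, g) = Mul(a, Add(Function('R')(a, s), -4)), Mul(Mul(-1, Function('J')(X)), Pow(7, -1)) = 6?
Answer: Rational(6088, 15) ≈ 405.87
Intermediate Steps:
s = Rational(2, 5) (s = Mul(2, Pow(5, -1)) = Mul(2, Rational(1, 5)) = Rational(2, 5) ≈ 0.40000)
Function('R')(h, z) = Mul(Pow(Add(-3, h), -1), Add(-1, h)) (Function('R')(h, z) = Mul(Add(-1, h), Pow(Add(-3, h), -1)) = Mul(Pow(Add(-3, h), -1), Add(-1, h)))
Function('J')(X) = -42 (Function('J')(X) = Mul(-7, 6) = -42)
Function('c')(a, g) = Mul(a, Add(-4, Mul(Pow(Add(-3, a), -1), Add(-1, a)))) (Function('c')(a, g) = Mul(a, Add(Mul(Pow(Add(-3, a), -1), Add(-1, a)), -4)) = Mul(a, Add(-4, Mul(Pow(Add(-3, a), -1), Add(-1, a)))))
Add(Function('c')(Function('J')(-1), 32), Mul(-1, -278)) = Add(Mul(-42, Pow(Add(-3, -42), -1), Add(11, Mul(-3, -42))), Mul(-1, -278)) = Add(Mul(-42, Pow(-45, -1), Add(11, 126)), 278) = Add(Mul(-42, Rational(-1, 45), 137), 278) = Add(Rational(1918, 15), 278) = Rational(6088, 15)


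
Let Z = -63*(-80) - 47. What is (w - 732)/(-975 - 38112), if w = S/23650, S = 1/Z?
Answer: 86437817399/4615566897150 ≈ 0.018727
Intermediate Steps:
Z = 4993 (Z = 5040 - 47 = 4993)
S = 1/4993 ≈ 0.00020028
w = 1/118084450 (w = (1/4993)/23650 = (1/4993)*(1/23650) = 1/118084450 ≈ 8.4685e-9)
(w - 732)/(-975 - 38112) = (1/118084450 - 732)/(-975 - 38112) = -86437817399/118084450/(-39087) = -86437817399/118084450*(-1/39087) = 86437817399/4615566897150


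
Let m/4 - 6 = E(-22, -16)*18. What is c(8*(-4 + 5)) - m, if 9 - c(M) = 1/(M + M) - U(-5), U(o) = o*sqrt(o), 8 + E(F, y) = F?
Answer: 34319/16 - 5*I*sqrt(5) ≈ 2144.9 - 11.18*I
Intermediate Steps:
E(F, y) = -8 + F
U(o) = o**(3/2)
c(M) = 9 - 1/(2*M) - 5*I*sqrt(5) (c(M) = 9 - (1/(M + M) - (-5)**(3/2)) = 9 - (1/(2*M) - (-5)*I*sqrt(5)) = 9 - (1/(2*M) + 5*I*sqrt(5)) = 9 + (-1/(2*M) - 5*I*sqrt(5)) = 9 - 1/(2*M) - 5*I*sqrt(5))
m = -2136 (m = 24 + 4*((-8 - 22)*18) = 24 + 4*(-30*18) = 24 + 4*(-540) = 24 - 2160 = -2136)
c(8*(-4 + 5)) - m = (9 - 1/(8*(-4 + 5))/2 - 5*I*sqrt(5)) - 1*(-2136) = (9 - 1/(2*(8*1)) - 5*I*sqrt(5)) + 2136 = (9 - 1/2/8 - 5*I*sqrt(5)) + 2136 = (9 - 1/2*1/8 - 5*I*sqrt(5)) + 2136 = (9 - 1/16 - 5*I*sqrt(5)) + 2136 = (143/16 - 5*I*sqrt(5)) + 2136 = 34319/16 - 5*I*sqrt(5)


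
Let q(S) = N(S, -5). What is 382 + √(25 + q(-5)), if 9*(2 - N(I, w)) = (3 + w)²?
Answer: 382 + √239/3 ≈ 387.15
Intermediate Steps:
N(I, w) = 2 - (3 + w)²/9
q(S) = 14/9 (q(S) = 2 - (3 - 5)²/9 = 2 - ⅑*(-2)² = 2 - ⅑*4 = 2 - 4/9 = 14/9)
382 + √(25 + q(-5)) = 382 + √(25 + 14/9) = 382 + √(239/9) = 382 + √239/3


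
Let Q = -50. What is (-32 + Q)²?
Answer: 6724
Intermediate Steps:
(-32 + Q)² = (-32 - 50)² = (-82)² = 6724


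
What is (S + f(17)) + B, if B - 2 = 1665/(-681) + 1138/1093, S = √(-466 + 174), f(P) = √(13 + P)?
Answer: 147933/248111 + √30 + 2*I*√73 ≈ 6.0735 + 17.088*I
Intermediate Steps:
S = 2*I*√73 (S = √(-292) = 2*I*√73 ≈ 17.088*I)
B = 147933/248111 (B = 2 + (1665/(-681) + 1138/1093) = 2 + (1665*(-1/681) + 1138*(1/1093)) = 2 + (-555/227 + 1138/1093) = 2 - 348289/248111 = 147933/248111 ≈ 0.59624)
(S + f(17)) + B = (2*I*√73 + √(13 + 17)) + 147933/248111 = (2*I*√73 + √30) + 147933/248111 = (√30 + 2*I*√73) + 147933/248111 = 147933/248111 + √30 + 2*I*√73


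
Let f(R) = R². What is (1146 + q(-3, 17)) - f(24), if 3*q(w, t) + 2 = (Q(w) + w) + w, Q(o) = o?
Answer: 1699/3 ≈ 566.33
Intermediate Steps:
q(w, t) = -⅔ + w (q(w, t) = -⅔ + ((w + w) + w)/3 = -⅔ + (2*w + w)/3 = -⅔ + (3*w)/3 = -⅔ + w)
(1146 + q(-3, 17)) - f(24) = (1146 + (-⅔ - 3)) - 1*24² = (1146 - 11/3) - 1*576 = 3427/3 - 576 = 1699/3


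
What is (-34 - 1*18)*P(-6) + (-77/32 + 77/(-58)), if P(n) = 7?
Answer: -341257/928 ≈ -367.73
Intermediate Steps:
(-34 - 1*18)*P(-6) + (-77/32 + 77/(-58)) = (-34 - 1*18)*7 + (-77/32 + 77/(-58)) = (-34 - 18)*7 + (-77*1/32 + 77*(-1/58)) = -52*7 + (-77/32 - 77/58) = -364 - 3465/928 = -341257/928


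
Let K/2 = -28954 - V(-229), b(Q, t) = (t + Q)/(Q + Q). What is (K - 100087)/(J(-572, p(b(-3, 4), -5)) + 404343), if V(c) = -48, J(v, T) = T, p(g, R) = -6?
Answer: -52633/134779 ≈ -0.39051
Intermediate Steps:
b(Q, t) = (Q + t)/(2*Q) (b(Q, t) = (Q + t)/((2*Q)) = (Q + t)*(1/(2*Q)) = (Q + t)/(2*Q))
K = -57812 (K = 2*(-28954 - 1*(-48)) = 2*(-28954 + 48) = 2*(-28906) = -57812)
(K - 100087)/(J(-572, p(b(-3, 4), -5)) + 404343) = (-57812 - 100087)/(-6 + 404343) = -157899/404337 = -157899*1/404337 = -52633/134779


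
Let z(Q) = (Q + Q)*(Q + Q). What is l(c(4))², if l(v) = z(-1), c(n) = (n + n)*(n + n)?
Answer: 16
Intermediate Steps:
c(n) = 4*n² (c(n) = (2*n)*(2*n) = 4*n²)
z(Q) = 4*Q² (z(Q) = (2*Q)*(2*Q) = 4*Q²)
l(v) = 4 (l(v) = 4*(-1)² = 4*1 = 4)
l(c(4))² = 4² = 16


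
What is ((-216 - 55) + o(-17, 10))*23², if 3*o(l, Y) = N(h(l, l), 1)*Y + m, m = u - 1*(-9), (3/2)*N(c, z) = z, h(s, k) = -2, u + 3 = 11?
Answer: -1252672/9 ≈ -1.3919e+5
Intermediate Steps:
u = 8 (u = -3 + 11 = 8)
N(c, z) = 2*z/3
m = 17 (m = 8 - 1*(-9) = 8 + 9 = 17)
o(l, Y) = 17/3 + 2*Y/9 (o(l, Y) = (((⅔)*1)*Y + 17)/3 = (2*Y/3 + 17)/3 = (17 + 2*Y/3)/3 = 17/3 + 2*Y/9)
((-216 - 55) + o(-17, 10))*23² = ((-216 - 55) + (17/3 + (2/9)*10))*23² = (-271 + (17/3 + 20/9))*529 = (-271 + 71/9)*529 = -2368/9*529 = -1252672/9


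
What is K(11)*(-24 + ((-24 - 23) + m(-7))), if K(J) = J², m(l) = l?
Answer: -9438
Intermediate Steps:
K(11)*(-24 + ((-24 - 23) + m(-7))) = 11²*(-24 + ((-24 - 23) - 7)) = 121*(-24 + (-47 - 7)) = 121*(-24 - 54) = 121*(-78) = -9438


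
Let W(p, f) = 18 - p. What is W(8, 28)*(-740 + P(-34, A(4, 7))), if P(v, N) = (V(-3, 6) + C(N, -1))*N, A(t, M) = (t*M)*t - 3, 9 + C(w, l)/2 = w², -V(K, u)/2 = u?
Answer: 25860480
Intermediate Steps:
V(K, u) = -2*u
C(w, l) = -18 + 2*w²
A(t, M) = -3 + M*t² (A(t, M) = (M*t)*t - 3 = M*t² - 3 = -3 + M*t²)
P(v, N) = N*(-30 + 2*N²) (P(v, N) = (-2*6 + (-18 + 2*N²))*N = (-12 + (-18 + 2*N²))*N = (-30 + 2*N²)*N = N*(-30 + 2*N²))
W(8, 28)*(-740 + P(-34, A(4, 7))) = (18 - 1*8)*(-740 + 2*(-3 + 7*4²)*(-15 + (-3 + 7*4²)²)) = (18 - 8)*(-740 + 2*(-3 + 7*16)*(-15 + (-3 + 7*16)²)) = 10*(-740 + 2*(-3 + 112)*(-15 + (-3 + 112)²)) = 10*(-740 + 2*109*(-15 + 109²)) = 10*(-740 + 2*109*(-15 + 11881)) = 10*(-740 + 2*109*11866) = 10*(-740 + 2586788) = 10*2586048 = 25860480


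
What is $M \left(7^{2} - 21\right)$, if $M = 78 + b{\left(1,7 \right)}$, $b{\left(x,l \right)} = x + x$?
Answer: $2240$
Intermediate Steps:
$b{\left(x,l \right)} = 2 x$
$M = 80$ ($M = 78 + 2 \cdot 1 = 78 + 2 = 80$)
$M \left(7^{2} - 21\right) = 80 \left(7^{2} - 21\right) = 80 \left(49 - 21\right) = 80 \cdot 28 = 2240$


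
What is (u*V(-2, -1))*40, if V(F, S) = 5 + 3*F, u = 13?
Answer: -520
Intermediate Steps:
(u*V(-2, -1))*40 = (13*(5 + 3*(-2)))*40 = (13*(5 - 6))*40 = (13*(-1))*40 = -13*40 = -520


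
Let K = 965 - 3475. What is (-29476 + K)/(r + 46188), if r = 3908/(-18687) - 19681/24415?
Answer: -14593391956530/21072493341073 ≈ -0.69253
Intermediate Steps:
K = -2510
r = -463192667/456243105 (r = 3908*(-1/18687) - 19681*1/24415 = -3908/18687 - 19681/24415 = -463192667/456243105 ≈ -1.0152)
(-29476 + K)/(r + 46188) = (-29476 - 2510)/(-463192667/456243105 + 46188) = -31986/21072493341073/456243105 = -31986*456243105/21072493341073 = -14593391956530/21072493341073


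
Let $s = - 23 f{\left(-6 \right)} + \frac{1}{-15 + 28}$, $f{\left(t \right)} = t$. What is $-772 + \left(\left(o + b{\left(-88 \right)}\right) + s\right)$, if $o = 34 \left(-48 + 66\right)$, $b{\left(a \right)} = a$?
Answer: $- \frac{1429}{13} \approx -109.92$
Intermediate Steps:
$o = 612$ ($o = 34 \cdot 18 = 612$)
$s = \frac{1795}{13}$ ($s = \left(-23\right) \left(-6\right) + \frac{1}{-15 + 28} = 138 + \frac{1}{13} = \frac{1795}{13} \approx 138.08$)
$-772 + \left(\left(o + b{\left(-88 \right)}\right) + s\right) = -772 + \left(\left(612 - 88\right) + \frac{1795}{13}\right) = -772 + \left(524 + \frac{1795}{13}\right) = -772 + \frac{8607}{13} = - \frac{1429}{13}$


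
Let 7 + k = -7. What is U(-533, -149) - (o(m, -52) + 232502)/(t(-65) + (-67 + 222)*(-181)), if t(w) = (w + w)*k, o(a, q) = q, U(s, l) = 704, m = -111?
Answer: 3740378/5247 ≈ 712.86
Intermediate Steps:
k = -14 (k = -7 - 7 = -14)
t(w) = -28*w (t(w) = (w + w)*(-14) = (2*w)*(-14) = -28*w)
U(-533, -149) - (o(m, -52) + 232502)/(t(-65) + (-67 + 222)*(-181)) = 704 - (-52 + 232502)/(-28*(-65) + (-67 + 222)*(-181)) = 704 - 232450/(1820 + 155*(-181)) = 704 - 232450/(1820 - 28055) = 704 - 232450/(-26235) = 704 - 232450*(-1)/26235 = 704 - 1*(-46490/5247) = 704 + 46490/5247 = 3740378/5247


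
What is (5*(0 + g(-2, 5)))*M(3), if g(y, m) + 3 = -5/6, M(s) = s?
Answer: -115/2 ≈ -57.500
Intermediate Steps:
g(y, m) = -23/6 (g(y, m) = -3 - 5/6 = -3 - 5*⅙ = -3 - ⅚ = -23/6)
(5*(0 + g(-2, 5)))*M(3) = (5*(0 - 23/6))*3 = (5*(-23/6))*3 = -115/6*3 = -115/2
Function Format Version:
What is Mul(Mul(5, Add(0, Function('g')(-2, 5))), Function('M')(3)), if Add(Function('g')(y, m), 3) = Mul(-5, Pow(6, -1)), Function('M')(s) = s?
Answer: Rational(-115, 2) ≈ -57.500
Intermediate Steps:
Function('g')(y, m) = Rational(-23, 6) (Function('g')(y, m) = Add(-3, Mul(-5, Pow(6, -1))) = Add(-3, Mul(-5, Rational(1, 6))) = Add(-3, Rational(-5, 6)) = Rational(-23, 6))
Mul(Mul(5, Add(0, Function('g')(-2, 5))), Function('M')(3)) = Mul(Mul(5, Add(0, Rational(-23, 6))), 3) = Mul(Mul(5, Rational(-23, 6)), 3) = Mul(Rational(-115, 6), 3) = Rational(-115, 2)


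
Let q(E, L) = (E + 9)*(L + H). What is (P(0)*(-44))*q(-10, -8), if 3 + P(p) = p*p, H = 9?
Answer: -132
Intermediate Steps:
P(p) = -3 + p² (P(p) = -3 + p*p = -3 + p²)
q(E, L) = (9 + E)*(9 + L) (q(E, L) = (E + 9)*(L + 9) = (9 + E)*(9 + L))
(P(0)*(-44))*q(-10, -8) = ((-3 + 0²)*(-44))*(81 + 9*(-10) + 9*(-8) - 10*(-8)) = ((-3 + 0)*(-44))*(81 - 90 - 72 + 80) = -3*(-44)*(-1) = 132*(-1) = -132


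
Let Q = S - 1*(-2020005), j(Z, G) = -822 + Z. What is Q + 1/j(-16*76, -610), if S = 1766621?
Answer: 7717143787/2038 ≈ 3.7866e+6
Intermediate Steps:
Q = 3786626 (Q = 1766621 - 1*(-2020005) = 1766621 + 2020005 = 3786626)
Q + 1/j(-16*76, -610) = 3786626 + 1/(-822 - 16*76) = 3786626 + 1/(-822 - 1216) = 3786626 + 1/(-2038) = 3786626 - 1/2038 = 7717143787/2038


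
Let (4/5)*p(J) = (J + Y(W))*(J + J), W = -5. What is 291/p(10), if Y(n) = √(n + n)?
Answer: 291/275 - 291*I*√10/2750 ≈ 1.0582 - 0.33463*I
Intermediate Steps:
Y(n) = √2*√n (Y(n) = √(2*n) = √2*√n)
p(J) = 5*J*(J + I*√10)/2 (p(J) = 5*((J + √2*√(-5))*(J + J))/4 = 5*((J + √2*(I*√5))*(2*J))/4 = 5*((J + I*√10)*(2*J))/4 = 5*(2*J*(J + I*√10))/4 = 5*J*(J + I*√10)/2)
291/p(10) = 291/(((5/2)*10*(10 + I*√10))) = 291/(250 + 25*I*√10)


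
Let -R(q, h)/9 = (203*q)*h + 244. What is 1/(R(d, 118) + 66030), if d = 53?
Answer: -1/11362224 ≈ -8.8011e-8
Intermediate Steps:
R(q, h) = -2196 - 1827*h*q (R(q, h) = -9*((203*q)*h + 244) = -9*(203*h*q + 244) = -9*(244 + 203*h*q) = -2196 - 1827*h*q)
1/(R(d, 118) + 66030) = 1/((-2196 - 1827*118*53) + 66030) = 1/((-2196 - 11426058) + 66030) = 1/(-11428254 + 66030) = 1/(-11362224) = -1/11362224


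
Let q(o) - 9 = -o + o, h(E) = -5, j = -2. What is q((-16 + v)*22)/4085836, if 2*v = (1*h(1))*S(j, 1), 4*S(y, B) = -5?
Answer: 9/4085836 ≈ 2.2027e-6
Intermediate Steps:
S(y, B) = -5/4 (S(y, B) = (1/4)*(-5) = -5/4)
v = 25/8 (v = ((1*(-5))*(-5/4))/2 = (-5*(-5/4))/2 = (1/2)*(25/4) = 25/8 ≈ 3.1250)
q(o) = 9 (q(o) = 9 + (-o + o) = 9 + 0 = 9)
q((-16 + v)*22)/4085836 = 9/4085836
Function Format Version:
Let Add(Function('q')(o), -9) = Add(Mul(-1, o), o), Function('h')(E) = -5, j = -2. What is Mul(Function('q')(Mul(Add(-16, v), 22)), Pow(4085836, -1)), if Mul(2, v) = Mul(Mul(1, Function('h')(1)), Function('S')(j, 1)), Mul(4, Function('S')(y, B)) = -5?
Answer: Rational(9, 4085836) ≈ 2.2027e-6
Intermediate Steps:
Function('S')(y, B) = Rational(-5, 4) (Function('S')(y, B) = Mul(Rational(1, 4), -5) = Rational(-5, 4))
v = Rational(25, 8) (v = Mul(Rational(1, 2), Mul(Mul(1, -5), Rational(-5, 4))) = Mul(Rational(1, 2), Mul(-5, Rational(-5, 4))) = Mul(Rational(1, 2), Rational(25, 4)) = Rational(25, 8) ≈ 3.1250)
Function('q')(o) = 9 (Function('q')(o) = Add(9, Add(Mul(-1, o), o)) = Add(9, 0) = 9)
Mul(Function('q')(Mul(Add(-16, v), 22)), Pow(4085836, -1)) = Mul(9, Pow(4085836, -1)) = Mul(9, Rational(1, 4085836)) = Rational(9, 4085836)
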